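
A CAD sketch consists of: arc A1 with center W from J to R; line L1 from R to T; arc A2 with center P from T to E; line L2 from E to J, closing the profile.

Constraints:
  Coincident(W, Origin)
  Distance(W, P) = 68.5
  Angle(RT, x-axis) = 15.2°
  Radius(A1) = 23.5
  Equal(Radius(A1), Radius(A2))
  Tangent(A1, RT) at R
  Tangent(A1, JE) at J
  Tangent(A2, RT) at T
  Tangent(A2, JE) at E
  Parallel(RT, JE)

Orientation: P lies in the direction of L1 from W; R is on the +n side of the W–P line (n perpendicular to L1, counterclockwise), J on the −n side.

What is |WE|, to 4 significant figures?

72.42

The slot axis is L1's direction at 15.2°, so u = (cos 15.2°, sin 15.2°) = (0.9650, 0.2622) and n = (−sin 15.2°, cos 15.2°) = (-0.2622, 0.9650). W is at the origin and P lies 68.5 along u from W, so P = 68.5·u = (66.10, 17.96). Tangency of A1 to both parallel lines with radius 23.5 puts R and J at W ± 23.5·n: R = (-6.161, 22.68), J = (6.161, -22.68). Equal radii place T and E the same way about P: T = P + 23.5·n = (59.94, 40.64), E = P − 23.5·n = (72.27, -4.718). Then |WE| = |E − W| = 72.42.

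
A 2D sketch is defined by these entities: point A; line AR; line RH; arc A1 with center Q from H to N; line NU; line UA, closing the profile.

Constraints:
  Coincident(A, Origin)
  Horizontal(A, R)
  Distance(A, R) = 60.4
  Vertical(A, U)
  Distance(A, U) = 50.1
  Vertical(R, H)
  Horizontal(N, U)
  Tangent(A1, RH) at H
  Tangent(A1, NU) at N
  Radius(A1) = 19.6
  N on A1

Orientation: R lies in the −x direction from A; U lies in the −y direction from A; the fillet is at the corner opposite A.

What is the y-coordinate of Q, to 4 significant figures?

-30.50

AU is vertical with |AU| = 50.1 and U on the −y side, so U = (0.000, -50.10). The virtual corner opposite A is at (-60.40, -50.10). The tangent condition forces QH to be normal to RH and tangency of A1 to NU means the radius QN is perpendicular to NU, with radius 19.6, so the center Q sits 19.6 in from both sides at Q = (-40.80, -30.50). So Q.y = -30.50.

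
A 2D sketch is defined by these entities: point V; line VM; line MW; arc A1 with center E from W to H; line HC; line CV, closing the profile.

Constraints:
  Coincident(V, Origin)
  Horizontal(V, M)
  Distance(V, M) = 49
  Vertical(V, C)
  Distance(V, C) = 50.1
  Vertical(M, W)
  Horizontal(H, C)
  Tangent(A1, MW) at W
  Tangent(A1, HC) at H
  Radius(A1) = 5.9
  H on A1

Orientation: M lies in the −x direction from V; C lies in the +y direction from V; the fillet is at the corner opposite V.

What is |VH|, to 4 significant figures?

66.09

V is at the origin; V and M share the same y with |VM| = 49.0 and M on the −x side, so M = (-49.00, 0.000). VC is vertical with |VC| = 50.1 and C on the +y side, so C = (0.000, 50.10). The virtual corner opposite V is at (-49.00, 50.10). The tangent condition forces EW to be normal to MW and the tangent condition forces EH to be normal to HC, with radius 5.9, so the center E sits 5.9 in from both sides at E = (-43.10, 44.20). That places the tangent points at W = (-49.00, 44.20) on MW and H = (-43.10, 50.10) on HC. Then |VH| = |H − V| = 66.09.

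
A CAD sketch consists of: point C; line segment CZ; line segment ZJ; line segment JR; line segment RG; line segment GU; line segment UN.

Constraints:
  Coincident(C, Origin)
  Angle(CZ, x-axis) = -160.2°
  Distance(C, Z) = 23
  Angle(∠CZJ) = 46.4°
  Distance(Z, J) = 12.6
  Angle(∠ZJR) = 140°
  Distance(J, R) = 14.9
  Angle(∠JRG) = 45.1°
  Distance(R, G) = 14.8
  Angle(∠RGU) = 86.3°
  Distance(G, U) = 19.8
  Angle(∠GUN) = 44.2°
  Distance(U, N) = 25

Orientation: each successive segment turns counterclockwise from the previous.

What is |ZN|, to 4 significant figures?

28.00

C is at the origin; CZ runs at -160.2° with length 23.0, so Z = (-21.64, -7.791). ∠CZJ = 46.4° gives ZJ at -26.60° from the x-axis; with |ZJ| = 12.6, J = (-10.37, -13.43). ∠ZJR = 140.0° gives JR at 13.40° from the x-axis; with |JR| = 14.9, R = (4.120, -9.980). ∠JRG = 45.1° gives RG at 148.3° from the x-axis; with |RG| = 14.8, G = (-8.472, -2.203). ∠RGU = 86.3° gives GU at -118.0° from the x-axis; with |GU| = 19.8, U = (-17.77, -19.69). ∠GUN = 44.2° gives UN at 17.80° from the x-axis; with |UN| = 25.0, N = (6.036, -12.04). Then |ZN| = |N − Z| = 28.00.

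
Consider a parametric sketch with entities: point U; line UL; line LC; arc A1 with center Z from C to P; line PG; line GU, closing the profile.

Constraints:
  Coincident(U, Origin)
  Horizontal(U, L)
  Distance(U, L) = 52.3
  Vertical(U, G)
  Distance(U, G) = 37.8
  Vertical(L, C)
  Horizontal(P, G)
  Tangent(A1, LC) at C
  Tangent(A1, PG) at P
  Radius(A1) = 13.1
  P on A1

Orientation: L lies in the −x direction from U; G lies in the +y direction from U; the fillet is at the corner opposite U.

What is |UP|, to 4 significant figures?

54.46

The virtual corner opposite U is at (-52.30, 37.80). Tangency of A1 to LC means the radius ZC is perpendicular to LC and A1 meets PG tangentially, so ZP is at right angles to PG, with radius 13.1, so the center Z sits 13.1 in from both sides at Z = (-39.20, 24.70). That places the tangent points at C = (-52.30, 24.70) on LC and P = (-39.20, 37.80) on PG. Then |UP| = |P − U| = 54.46.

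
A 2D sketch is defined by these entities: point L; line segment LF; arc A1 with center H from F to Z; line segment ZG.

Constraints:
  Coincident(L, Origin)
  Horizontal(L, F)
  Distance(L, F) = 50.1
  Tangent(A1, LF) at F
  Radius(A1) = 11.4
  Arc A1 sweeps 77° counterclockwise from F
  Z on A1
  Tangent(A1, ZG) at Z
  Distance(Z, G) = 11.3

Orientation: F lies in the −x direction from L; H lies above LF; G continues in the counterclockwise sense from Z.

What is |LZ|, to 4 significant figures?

39.98

L is at the origin; LF is horizontal with |LF| = 50.1 and F on the −x side, so F = (-50.10, 0.000). Since A1 is tangent to LF there, HF ⟂ LF, so H = F + (0, 11.4) = (-50.10, 11.40). On A1, F sits at bearing -90° from H; a 77° counterclockwise sweep puts Z at bearing -13°, so Z = H + 11.4·(cos -13°, sin -13°) = (-38.99, 8.836). Then |LZ| = |Z − L| = 39.98.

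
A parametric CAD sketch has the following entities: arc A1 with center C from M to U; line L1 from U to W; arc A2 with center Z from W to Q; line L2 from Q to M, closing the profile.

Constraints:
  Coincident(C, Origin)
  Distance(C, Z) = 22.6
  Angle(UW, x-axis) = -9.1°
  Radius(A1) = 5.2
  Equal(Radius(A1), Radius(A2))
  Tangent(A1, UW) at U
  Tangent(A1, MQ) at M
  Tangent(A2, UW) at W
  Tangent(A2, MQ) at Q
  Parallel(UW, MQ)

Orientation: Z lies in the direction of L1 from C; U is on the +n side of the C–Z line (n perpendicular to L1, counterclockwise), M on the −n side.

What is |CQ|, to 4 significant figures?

23.19

The slot axis is L1's direction at -9.1°, so u = (cos -9.1°, sin -9.1°) = (0.9874, -0.1582) and n = (−sin -9.1°, cos -9.1°) = (0.1582, 0.9874). C is at the origin and Z lies 22.6 along u from C, so Z = 22.6·u = (22.32, -3.574). Tangency of A1 to both parallel lines with radius 5.2 puts U and M at C ± 5.2·n: U = (0.8224, 5.135), M = (-0.8224, -5.135). Equal radii place W and Q the same way about Z: W = Z + 5.2·n = (23.14, 1.560), Q = Z − 5.2·n = (21.49, -8.709). Then |CQ| = |Q − C| = 23.19.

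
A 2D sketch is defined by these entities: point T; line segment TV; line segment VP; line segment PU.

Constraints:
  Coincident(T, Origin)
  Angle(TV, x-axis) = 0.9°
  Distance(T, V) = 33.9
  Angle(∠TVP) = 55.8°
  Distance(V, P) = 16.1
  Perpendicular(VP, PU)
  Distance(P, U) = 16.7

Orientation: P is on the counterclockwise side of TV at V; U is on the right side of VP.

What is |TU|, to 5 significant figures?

44.835

∠TVP = 55.8°, so VP runs at 0.9° + (180° − 55.8°) = 125.10° from the x-axis; with |VP| = 16.1, P = V + 16.1·(cos 125.10°, sin 125.10°) = (24.638, 13.705). The perpendicularity gives PU at right angles to VP; with |PU| = 16.7 on the right of VP, U = P + 16.7·(0.81815, 0.57501) = (38.301, 23.307). Then |TU| = |U − T| = 44.835.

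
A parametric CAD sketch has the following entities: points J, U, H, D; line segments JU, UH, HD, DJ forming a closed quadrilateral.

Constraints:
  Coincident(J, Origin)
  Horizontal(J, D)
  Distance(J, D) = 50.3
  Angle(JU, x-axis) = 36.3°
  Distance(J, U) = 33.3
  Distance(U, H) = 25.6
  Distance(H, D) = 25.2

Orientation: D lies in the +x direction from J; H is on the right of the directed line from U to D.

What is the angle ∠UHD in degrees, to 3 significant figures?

74.2°

J is at the origin; JD is horizontal with |JD| = 50.3 and D in +x, so D = (50.3, 0). JU runs at 36.3° with |JU| = 33.3, so U = (26.8, 19.7). H is determined by |UH| = 25.6 and |HD| = 25.2 together: it lies at the intersection of circle(U, 25.6) and circle(D, 25.2). With |UD| = 30.6, the foot of the radical line on UD is 15.7 from U and the perpendicular offset is √(25.6² − 15.7²) = 20.3. Taking the right-of-UD solution: H = (25.8, -5.86).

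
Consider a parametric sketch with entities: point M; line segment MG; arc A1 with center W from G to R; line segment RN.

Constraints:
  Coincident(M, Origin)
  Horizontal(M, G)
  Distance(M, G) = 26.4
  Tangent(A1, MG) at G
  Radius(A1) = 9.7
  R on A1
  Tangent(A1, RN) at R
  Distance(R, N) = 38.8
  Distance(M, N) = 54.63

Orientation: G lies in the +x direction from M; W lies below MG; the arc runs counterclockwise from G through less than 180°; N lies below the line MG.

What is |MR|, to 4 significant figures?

20.24

Checks: |WG| = 9.700 ✓; |WR| = 9.700 ✓; ∠(WR, RN) = 90.00° ✓; |RN| = 38.80 ✓; |MN| = 54.63 ✓.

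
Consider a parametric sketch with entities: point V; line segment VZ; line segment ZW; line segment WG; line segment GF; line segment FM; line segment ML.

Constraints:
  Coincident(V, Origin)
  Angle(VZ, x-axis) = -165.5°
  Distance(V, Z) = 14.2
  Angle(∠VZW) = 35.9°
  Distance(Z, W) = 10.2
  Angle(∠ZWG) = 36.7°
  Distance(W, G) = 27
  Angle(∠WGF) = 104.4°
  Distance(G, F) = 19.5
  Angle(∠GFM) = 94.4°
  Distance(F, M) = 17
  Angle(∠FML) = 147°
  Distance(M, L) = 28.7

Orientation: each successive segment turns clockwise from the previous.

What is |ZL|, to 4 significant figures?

23.15

V is at the origin; VZ runs at -165.5° with length 14.2, so Z = (-13.75, -3.555). ∠VZW = 35.9° gives ZW at 50.40° from the x-axis; with |ZW| = 10.2, W = (-7.246, 4.304). ∠ZWG = 36.7° gives WG at -92.90° from the x-axis; with |WG| = 27.0, G = (-8.612, -22.66). ∠WGF = 104.4° gives GF at -168.5° from the x-axis; with |GF| = 19.5, F = (-27.72, -26.55). ∠GFM = 94.4° gives FM at 105.9° from the x-axis; with |FM| = 17.0, M = (-32.38, -10.20). ∠FML = 147.0° gives ML at 72.90° from the x-axis; with |ML| = 28.7, L = (-23.94, 17.23). Then |ZL| = |L − Z| = 23.15.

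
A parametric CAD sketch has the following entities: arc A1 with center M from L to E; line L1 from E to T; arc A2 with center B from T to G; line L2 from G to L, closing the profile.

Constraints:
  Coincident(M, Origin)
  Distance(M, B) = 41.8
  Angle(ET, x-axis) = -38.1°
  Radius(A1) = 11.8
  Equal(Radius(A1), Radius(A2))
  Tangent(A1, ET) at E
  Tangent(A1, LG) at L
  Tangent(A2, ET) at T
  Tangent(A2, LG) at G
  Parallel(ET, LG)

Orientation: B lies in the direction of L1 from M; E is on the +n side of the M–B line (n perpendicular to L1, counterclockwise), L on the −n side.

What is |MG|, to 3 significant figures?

43.4

The slot axis is L1's direction at -38.1°, so u = (cos -38.1°, sin -38.1°) = (0.787, -0.617) and n = (−sin -38.1°, cos -38.1°) = (0.617, 0.787). M is at the origin and B lies 41.8 along u from M, so B = 41.8·u = (32.9, -25.8). Tangency of A1 to both parallel lines with radius 11.8 puts E and L at M ± 11.8·n: E = (7.28, 9.29), L = (-7.28, -9.29). Equal radii place T and G the same way about B: T = B + 11.8·n = (40.2, -16.5), G = B − 11.8·n = (25.6, -35.1). Then |MG| = |G − M| = 43.4.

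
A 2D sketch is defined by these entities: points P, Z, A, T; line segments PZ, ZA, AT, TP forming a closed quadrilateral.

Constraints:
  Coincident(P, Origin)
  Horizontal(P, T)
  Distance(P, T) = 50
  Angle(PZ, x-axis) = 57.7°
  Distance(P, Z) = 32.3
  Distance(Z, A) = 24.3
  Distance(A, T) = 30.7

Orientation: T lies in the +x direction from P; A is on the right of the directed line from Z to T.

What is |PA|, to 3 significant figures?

19.7

Checks: PZ at 57.70° ✓; |ZA| = 24.30 ✓; |AT| = 30.70 ✓.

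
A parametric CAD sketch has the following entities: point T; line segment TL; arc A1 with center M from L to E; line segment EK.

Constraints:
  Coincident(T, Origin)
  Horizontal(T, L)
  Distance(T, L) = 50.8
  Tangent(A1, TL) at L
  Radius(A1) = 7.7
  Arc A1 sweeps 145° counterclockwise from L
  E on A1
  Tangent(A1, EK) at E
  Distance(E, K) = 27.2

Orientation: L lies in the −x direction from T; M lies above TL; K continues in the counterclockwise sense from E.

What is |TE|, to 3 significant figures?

48.5

T is at the origin; TL is horizontal with |TL| = 50.8 and L on the −x side, so L = (-50.8, 0.00). Tangency of A1 to TL means the radius ML is perpendicular to TL, so M = L + (0, 7.7) = (-50.8, 7.70). On A1, L sits at bearing -90° from M; a 145° counterclockwise sweep puts E at bearing 55°, so E = M + 7.7·(cos 55°, sin 55°) = (-46.4, 14.0). Then |TE| = |E − T| = 48.5.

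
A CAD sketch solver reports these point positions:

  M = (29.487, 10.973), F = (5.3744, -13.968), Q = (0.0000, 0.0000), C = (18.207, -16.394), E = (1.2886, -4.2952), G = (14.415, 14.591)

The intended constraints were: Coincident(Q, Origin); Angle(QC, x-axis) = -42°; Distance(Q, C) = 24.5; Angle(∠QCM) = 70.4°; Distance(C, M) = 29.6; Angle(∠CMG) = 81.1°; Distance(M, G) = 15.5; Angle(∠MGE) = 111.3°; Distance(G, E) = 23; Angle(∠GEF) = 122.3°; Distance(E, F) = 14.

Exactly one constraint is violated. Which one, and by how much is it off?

Distance(E, F) = 14 — off by 3.50.

Q = (0.00, 0.00) ✓; QC at -42.00° ✓; |QC| = 24.50 ✓; ∠QCM = 70.40° ✓; |CM| = 29.60 ✓; ∠CMG = 81.10° ✓; |MG| = 15.50 ✓; ∠MGE = 111.3° ✓; |GE| = 23.00 ✓; ∠GEF = 122.3° ✓; |EF| = 10.50 ✗.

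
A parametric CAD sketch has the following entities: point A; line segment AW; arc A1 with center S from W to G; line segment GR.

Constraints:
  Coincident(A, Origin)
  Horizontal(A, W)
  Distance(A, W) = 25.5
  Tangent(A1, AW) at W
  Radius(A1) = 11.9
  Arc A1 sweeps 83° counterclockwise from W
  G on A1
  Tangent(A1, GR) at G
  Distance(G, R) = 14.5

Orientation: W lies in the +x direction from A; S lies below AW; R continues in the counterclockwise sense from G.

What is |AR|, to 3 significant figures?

27.6

A is at the origin; A and W share the same y with |AW| = 25.5 and W on the +x side, so W = (25.5, 0.00). A1 meets AW tangentially, so SW is at right angles to AW, so S = W + (0, -11.9) = (25.5, -11.9). On A1, W sits at bearing 90° from S; an 83° counterclockwise sweep puts G at bearing 173°, so G = S + 11.9·(cos 173°, sin 173°) = (13.7, -10.4). Tangency of A1 to GR means the radius SG is perpendicular to GR, so GR runs along (−sin 173°, cos 173°); with |GR| = 14.5, R = (11.9, -24.8). Then |AR| = |R − A| = 27.6.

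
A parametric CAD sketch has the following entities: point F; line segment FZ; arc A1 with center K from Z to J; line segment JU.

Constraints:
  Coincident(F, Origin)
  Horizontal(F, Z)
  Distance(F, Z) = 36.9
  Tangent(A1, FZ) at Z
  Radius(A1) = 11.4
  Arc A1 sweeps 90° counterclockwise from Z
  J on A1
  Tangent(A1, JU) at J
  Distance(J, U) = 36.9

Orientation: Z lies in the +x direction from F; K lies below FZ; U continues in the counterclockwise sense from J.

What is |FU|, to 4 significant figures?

54.62

F is at the origin; F and Z share the same y with |FZ| = 36.9 and Z on the +x side, so Z = (36.90, 0.000). A1 meets FZ tangentially, so KZ is at right angles to FZ, so K = Z + (0, -11.4) = (36.90, -11.40). On A1, Z sits at bearing 90° from K; a 90° counterclockwise sweep puts J at bearing 180°, so J = K + 11.4·(cos 180°, sin 180°) = (25.50, -11.40). Since A1 is tangent to JU there, KJ ⟂ JU, so JU runs along (−sin 180°, cos 180°); with |JU| = 36.9, U = (25.50, -48.30). Then |FU| = |U − F| = 54.62.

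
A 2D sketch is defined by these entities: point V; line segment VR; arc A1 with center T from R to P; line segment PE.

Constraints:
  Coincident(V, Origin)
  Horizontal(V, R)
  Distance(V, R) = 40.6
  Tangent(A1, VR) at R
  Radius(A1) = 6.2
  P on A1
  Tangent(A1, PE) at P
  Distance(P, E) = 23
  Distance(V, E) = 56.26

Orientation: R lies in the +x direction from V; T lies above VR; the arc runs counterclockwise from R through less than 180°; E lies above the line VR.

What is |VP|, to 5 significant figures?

47.140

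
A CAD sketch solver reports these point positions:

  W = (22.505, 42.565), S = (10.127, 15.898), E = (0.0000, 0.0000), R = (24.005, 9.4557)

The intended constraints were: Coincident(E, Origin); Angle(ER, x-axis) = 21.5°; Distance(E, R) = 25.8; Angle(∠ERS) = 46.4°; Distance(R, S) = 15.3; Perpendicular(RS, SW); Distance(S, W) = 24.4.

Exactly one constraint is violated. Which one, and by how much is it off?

Distance(S, W) = 24.4 — off by 5.00.

E = (0.00, 0.00) ✓; ER at 21.50° ✓; |ER| = 25.80 ✓; ∠ERS = 46.40° ✓; |RS| = 15.30 ✓; ∠(RS, SW) = 90.00° ✓; |SW| = 29.40 ✗.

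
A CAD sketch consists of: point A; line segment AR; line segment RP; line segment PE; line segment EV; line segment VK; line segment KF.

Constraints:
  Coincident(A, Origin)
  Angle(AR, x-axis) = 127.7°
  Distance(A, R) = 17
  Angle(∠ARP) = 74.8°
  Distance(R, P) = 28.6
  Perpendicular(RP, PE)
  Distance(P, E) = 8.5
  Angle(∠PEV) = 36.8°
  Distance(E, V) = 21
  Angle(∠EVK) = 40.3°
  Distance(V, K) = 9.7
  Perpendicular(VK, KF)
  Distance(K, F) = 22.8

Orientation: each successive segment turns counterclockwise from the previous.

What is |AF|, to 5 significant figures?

15.932

A is at the origin; AR runs at 127.7° with length 17.0, so R = (-10.396, 13.451). ∠ARP = 74.8° gives RP at -127.10° from the x-axis; with |RP| = 28.6, P = (-27.648, -9.3601). RP ⟂ PE, so PE runs at -37.100°; with |PE| = 8.5, E = (-20.868, -14.487). ∠PEV = 36.8° gives EV at 106.10° from the x-axis; with |EV| = 21.0, V = (-26.692, 5.6890). ∠EVK = 40.3° gives VK at -114.20° from the x-axis; with |VK| = 9.7, K = (-30.668, -3.1586). VK is perpendicular to KF, so KF runs at -24.200°; with |KF| = 22.8, F = (-9.8718, -12.505). Then |AF| = |F − A| = 15.932.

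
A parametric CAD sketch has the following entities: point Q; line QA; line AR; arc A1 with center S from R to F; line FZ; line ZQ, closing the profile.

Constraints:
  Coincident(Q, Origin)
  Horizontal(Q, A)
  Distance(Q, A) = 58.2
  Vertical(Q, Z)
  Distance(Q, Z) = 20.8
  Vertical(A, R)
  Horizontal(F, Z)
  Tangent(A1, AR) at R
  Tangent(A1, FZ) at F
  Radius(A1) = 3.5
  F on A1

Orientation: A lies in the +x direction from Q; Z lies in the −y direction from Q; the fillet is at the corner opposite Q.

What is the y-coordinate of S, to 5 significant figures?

-17.300

Q and Z share the same x with |QZ| = 20.8 and Z on the −y side, so Z = (0.0000, -20.800). The virtual corner opposite Q is at (58.200, -20.800). The tangent condition forces SR to be normal to AR and since A1 is tangent to FZ there, SF ⟂ FZ, with radius 3.5, so the center S sits 3.5 in from both sides at S = (54.700, -17.300). So S.y = -17.300.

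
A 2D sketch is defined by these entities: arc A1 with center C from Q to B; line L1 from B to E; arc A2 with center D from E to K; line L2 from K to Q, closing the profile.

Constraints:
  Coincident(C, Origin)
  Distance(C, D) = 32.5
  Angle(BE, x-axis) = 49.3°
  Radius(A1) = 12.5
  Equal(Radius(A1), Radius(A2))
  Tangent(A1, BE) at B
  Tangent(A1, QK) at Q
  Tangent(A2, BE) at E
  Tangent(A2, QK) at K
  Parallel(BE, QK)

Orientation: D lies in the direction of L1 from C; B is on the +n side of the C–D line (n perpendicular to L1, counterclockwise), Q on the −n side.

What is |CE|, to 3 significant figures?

34.8

The slot axis is L1's direction at 49.3°, so u = (cos 49.3°, sin 49.3°) = (0.652, 0.758) and n = (−sin 49.3°, cos 49.3°) = (-0.758, 0.652). C is at the origin and D lies 32.5 along u from C, so D = 32.5·u = (21.2, 24.6). Tangency of A1 to both parallel lines with radius 12.5 puts B and Q at C ± 12.5·n: B = (-9.48, 8.15), Q = (9.48, -8.15). Equal radii place E and K the same way about D: E = D + 12.5·n = (11.7, 32.8), K = D − 12.5·n = (30.7, 16.5). Then |CE| = |E − C| = 34.8.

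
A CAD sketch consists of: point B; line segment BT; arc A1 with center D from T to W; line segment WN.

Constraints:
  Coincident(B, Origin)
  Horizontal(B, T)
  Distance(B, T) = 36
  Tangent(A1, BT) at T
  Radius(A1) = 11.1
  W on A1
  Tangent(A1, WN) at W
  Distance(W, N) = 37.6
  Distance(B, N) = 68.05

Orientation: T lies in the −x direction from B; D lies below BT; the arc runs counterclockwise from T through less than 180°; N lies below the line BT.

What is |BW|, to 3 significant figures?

48.3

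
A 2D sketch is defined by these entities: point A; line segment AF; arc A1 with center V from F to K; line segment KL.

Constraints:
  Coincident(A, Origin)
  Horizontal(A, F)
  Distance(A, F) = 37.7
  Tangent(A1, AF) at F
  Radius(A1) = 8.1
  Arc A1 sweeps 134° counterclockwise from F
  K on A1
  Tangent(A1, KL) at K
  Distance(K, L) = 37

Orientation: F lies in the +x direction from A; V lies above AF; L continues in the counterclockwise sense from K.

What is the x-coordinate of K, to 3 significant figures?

43.5

A1 meets AF tangentially, so VF is at right angles to AF, so V = F + (0, 8.1) = (37.7, 8.10). On A1, F sits at bearing -90° from V; a 134° counterclockwise sweep puts K at bearing 44°, so K = V + 8.1·(cos 44°, sin 44°) = (43.5, 13.7). So K.x = 43.5.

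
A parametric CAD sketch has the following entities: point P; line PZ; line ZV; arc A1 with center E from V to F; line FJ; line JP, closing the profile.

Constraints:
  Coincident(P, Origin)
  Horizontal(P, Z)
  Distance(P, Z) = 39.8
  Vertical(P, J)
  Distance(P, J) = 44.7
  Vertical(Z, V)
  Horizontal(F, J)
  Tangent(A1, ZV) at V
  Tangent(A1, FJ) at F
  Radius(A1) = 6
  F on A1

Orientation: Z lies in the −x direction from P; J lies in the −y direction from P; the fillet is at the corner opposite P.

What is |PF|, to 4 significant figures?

56.04

The virtual corner opposite P is at (-39.80, -44.70). The tangent condition forces EV to be normal to ZV and the tangent condition forces EF to be normal to FJ, with radius 6.0, so the center E sits 6.0 in from both sides at E = (-33.80, -38.70). That places the tangent points at V = (-39.80, -38.70) on ZV and F = (-33.80, -44.70) on FJ. Then |PF| = |F − P| = 56.04.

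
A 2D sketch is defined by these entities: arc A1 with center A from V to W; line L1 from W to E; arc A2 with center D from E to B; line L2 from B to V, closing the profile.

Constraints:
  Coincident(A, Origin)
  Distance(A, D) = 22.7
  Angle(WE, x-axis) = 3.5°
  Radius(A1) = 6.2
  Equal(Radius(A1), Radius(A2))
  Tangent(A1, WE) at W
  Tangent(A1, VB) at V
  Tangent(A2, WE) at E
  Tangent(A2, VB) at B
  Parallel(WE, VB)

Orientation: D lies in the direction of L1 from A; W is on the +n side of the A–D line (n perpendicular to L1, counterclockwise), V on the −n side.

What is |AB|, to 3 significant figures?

23.5

The slot axis is L1's direction at 3.5°, so u = (cos 3.5°, sin 3.5°) = (0.998, 0.0610) and n = (−sin 3.5°, cos 3.5°) = (-0.0610, 0.998). A is at the origin and D lies 22.7 along u from A, so D = 22.7·u = (22.7, 1.39). Tangency of A1 to both parallel lines with radius 6.2 puts W and V at A ± 6.2·n: W = (-0.379, 6.19), V = (0.379, -6.19). Equal radii place E and B the same way about D: E = D + 6.2·n = (22.3, 7.57), B = D − 6.2·n = (23.0, -4.80). Then |AB| = |B − A| = 23.5.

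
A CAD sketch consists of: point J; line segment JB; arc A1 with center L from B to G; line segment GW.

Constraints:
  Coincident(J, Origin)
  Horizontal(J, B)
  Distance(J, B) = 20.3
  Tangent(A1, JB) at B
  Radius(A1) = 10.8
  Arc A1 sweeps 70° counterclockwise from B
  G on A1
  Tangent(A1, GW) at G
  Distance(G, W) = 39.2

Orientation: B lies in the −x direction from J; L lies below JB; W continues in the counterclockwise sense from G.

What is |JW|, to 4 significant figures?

62.08

On A1, B sits at bearing 90° from L; a 70° counterclockwise sweep puts G at bearing 160°, so G = L + 10.8·(cos 160°, sin 160°) = (-30.45, -7.106). A1 meets GW tangentially, so LG is at right angles to GW, so GW runs along (−sin 160°, cos 160°); with |GW| = 39.2, W = (-43.86, -43.94). Then |JW| = |W − J| = 62.08.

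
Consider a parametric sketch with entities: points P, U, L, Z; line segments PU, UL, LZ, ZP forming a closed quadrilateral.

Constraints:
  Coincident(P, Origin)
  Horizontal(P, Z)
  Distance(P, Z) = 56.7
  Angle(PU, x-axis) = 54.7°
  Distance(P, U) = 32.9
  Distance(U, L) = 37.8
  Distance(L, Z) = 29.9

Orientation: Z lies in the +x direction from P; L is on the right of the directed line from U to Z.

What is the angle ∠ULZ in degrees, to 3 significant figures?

85.4°

P is at the origin; P and Z share the same y with |PZ| = 56.7 and Z in +x, so Z = (56.7, 0). PU runs at 54.7° with |PU| = 32.9, so U = (19.0, 26.9). L is determined by |UL| = 37.8 and |LZ| = 29.9 together: it lies at the intersection of circle(U, 37.8) and circle(Z, 29.9). With |UZ| = 46.3, the foot of the radical line on UZ is 28.9 from U and the perpendicular offset is √(37.8² − 28.9²) = 24.3. Taking the right-of-UZ solution: L = (28.4, -9.76).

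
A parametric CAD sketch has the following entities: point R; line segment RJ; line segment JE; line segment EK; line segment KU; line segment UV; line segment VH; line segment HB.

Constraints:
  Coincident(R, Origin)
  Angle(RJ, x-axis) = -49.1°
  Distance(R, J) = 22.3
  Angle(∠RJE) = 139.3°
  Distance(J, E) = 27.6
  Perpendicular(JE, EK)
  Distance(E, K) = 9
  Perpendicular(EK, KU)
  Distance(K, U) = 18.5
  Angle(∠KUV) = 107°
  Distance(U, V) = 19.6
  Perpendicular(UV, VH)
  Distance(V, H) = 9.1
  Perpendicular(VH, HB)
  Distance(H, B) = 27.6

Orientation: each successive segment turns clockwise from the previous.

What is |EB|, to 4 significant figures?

15.85

R is at the origin; RJ runs at -49.1° with length 22.3, so J = (14.60, -16.86). ∠RJE = 139.3° gives JE at -89.80° from the x-axis; with |JE| = 27.6, E = (14.70, -44.46). JE is perpendicular to EK, so EK runs at -179.8°; with |EK| = 9.0, K = (5.697, -44.49). The perpendicularity gives KU at right angles to EK, so KU runs at 90.20°; with |KU| = 18.5, U = (5.633, -25.99). ∠KUV = 107.0° gives UV at 17.20° from the x-axis; with |UV| = 19.6, V = (24.36, -20.19). UV is perpendicular to VH, so VH runs at -72.80°; with |VH| = 9.1, H = (27.05, -28.88). VH is perpendicular to HB, so HB runs at -162.8°; with |HB| = 27.6, B = (0.6813, -37.05). Then |EB| = |B − E| = 15.85.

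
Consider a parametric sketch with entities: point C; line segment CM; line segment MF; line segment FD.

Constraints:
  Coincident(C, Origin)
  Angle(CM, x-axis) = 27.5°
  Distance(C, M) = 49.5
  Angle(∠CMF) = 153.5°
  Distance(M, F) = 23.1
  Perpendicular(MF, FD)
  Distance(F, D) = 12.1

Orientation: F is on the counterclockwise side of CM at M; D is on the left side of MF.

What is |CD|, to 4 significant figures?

68.14

∠CMF = 153.5°, so MF runs at 27.5° + (180° − 153.5°) = 54.00° from the x-axis; with |MF| = 23.1, F = M + 23.1·(cos 54.00°, sin 54.00°) = (57.48, 41.54). The perpendicularity gives FD at right angles to MF; with |FD| = 12.1 on the left of MF, D = F + 12.1·(-0.8090, 0.5878) = (47.70, 48.66). Then |CD| = |D − C| = 68.14.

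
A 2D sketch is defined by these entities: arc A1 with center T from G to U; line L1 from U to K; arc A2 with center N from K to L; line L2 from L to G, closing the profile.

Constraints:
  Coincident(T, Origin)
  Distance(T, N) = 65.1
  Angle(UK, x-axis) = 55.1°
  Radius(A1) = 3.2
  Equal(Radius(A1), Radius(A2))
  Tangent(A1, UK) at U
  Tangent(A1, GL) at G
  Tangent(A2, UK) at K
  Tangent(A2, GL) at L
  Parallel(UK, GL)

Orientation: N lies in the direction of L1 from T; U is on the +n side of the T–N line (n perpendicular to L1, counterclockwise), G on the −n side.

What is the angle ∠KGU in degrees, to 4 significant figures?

84.39°

The slot axis is L1's direction at 55.1°, so u = (cos 55.1°, sin 55.1°) = (0.5721, 0.8202) and n = (−sin 55.1°, cos 55.1°) = (-0.8202, 0.5721). T is at the origin and N lies 65.1 along u from T, so N = 65.1·u = (37.25, 53.39). Tangency of A1 to both parallel lines with radius 3.2 puts U and G at T ± 3.2·n: U = (-2.624, 1.831), G = (2.624, -1.831). Equal radii place K and L the same way about N: K = N + 3.2·n = (34.62, 55.22), L = N − 3.2·n = (39.87, 51.56). Then cos ∠KGU = GK·GU / (|GK||GU|), giving 84.39°.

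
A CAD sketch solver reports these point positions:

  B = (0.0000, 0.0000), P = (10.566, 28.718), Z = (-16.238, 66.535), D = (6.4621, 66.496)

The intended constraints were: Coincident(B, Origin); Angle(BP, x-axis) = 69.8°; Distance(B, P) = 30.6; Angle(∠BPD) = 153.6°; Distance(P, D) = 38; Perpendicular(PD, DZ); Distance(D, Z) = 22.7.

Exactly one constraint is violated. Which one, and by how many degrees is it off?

Perpendicular(PD, DZ) — off by 6.30°.

B = (0.00, 0.00) ✓; BP at 69.80° ✓; |BP| = 30.60 ✓; ∠BPD = 153.6° ✓; |PD| = 38.00 ✓; ∠(PD, DZ) = 83.70° ✗; |DZ| = 22.70 ✓.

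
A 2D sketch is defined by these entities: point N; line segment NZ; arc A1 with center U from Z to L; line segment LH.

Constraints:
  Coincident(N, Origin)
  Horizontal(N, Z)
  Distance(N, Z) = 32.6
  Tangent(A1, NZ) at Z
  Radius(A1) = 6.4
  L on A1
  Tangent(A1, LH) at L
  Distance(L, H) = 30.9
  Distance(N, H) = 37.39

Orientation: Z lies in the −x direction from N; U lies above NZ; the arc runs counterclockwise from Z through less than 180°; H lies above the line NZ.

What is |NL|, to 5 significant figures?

26.896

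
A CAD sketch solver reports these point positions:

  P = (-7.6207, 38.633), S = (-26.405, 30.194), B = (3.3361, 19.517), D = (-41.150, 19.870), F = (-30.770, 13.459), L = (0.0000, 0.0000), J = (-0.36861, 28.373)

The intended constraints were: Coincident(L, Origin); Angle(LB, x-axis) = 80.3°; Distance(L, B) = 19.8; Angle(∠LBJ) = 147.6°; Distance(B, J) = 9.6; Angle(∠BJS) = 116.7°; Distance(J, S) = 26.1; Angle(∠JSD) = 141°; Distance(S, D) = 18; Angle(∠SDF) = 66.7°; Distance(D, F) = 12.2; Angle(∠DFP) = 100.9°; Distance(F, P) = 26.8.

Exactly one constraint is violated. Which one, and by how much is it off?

Distance(F, P) = 26.8 — off by 7.40.

L = (0.00, 0.00) ✓; LB at 80.30° ✓; |LB| = 19.80 ✓; ∠LBJ = 147.6° ✓; |BJ| = 9.600 ✓; ∠BJS = 116.7° ✓; |JS| = 26.10 ✓; ∠JSD = 141.0° ✓; |SD| = 18.00 ✓; ∠SDF = 66.70° ✓; |DF| = 12.20 ✓; ∠DFP = 100.9° ✓; |FP| = 34.20 ✗.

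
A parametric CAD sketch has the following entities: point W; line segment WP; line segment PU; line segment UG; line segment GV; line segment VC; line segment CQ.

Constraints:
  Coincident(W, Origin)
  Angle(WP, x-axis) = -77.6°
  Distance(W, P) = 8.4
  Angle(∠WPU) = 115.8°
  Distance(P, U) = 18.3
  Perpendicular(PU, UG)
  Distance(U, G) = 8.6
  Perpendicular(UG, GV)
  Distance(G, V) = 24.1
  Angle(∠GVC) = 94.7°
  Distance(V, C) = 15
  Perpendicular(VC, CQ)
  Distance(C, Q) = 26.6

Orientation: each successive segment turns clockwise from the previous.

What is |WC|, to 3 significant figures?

14.3

W is at the origin; WP runs at -77.6° with length 8.4, so P = (1.80, -8.20). ∠WPU = 115.8° gives PU at -142° from the x-axis; with |PU| = 18.3, U = (-12.6, -19.5). The perpendicularity gives UG at right angles to PU, so UG runs at 128°; with |UG| = 8.6, G = (-17.9, -12.8). UG ⟂ GV, so GV runs at 38.2°; with |GV| = 24.1, V = (1.04, 2.14). ∠GVC = 94.7° gives VC at -47.1° from the x-axis; with |VC| = 15.0, C = (11.3, -8.85). Then |WC| = |C − W| = 14.3.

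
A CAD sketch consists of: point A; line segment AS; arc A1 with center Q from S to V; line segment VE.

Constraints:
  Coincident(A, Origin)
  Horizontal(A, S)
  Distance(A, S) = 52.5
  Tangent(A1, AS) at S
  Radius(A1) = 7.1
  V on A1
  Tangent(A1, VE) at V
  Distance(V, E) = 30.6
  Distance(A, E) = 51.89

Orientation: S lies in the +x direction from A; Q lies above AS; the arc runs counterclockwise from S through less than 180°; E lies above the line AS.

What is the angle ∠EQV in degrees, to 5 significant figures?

76.937°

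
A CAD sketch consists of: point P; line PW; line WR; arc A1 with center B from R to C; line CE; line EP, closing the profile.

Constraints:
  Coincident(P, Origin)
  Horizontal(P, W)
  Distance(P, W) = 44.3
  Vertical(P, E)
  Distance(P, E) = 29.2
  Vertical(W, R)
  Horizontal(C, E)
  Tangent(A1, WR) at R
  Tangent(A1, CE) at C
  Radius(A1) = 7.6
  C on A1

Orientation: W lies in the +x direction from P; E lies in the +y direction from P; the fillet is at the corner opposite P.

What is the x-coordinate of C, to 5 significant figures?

36.700

P is at the origin; P and W share the same y with |PW| = 44.3 and W on the +x side, so W = (44.300, 0.0000). PE is vertical with |PE| = 29.2 and E on the +y side, so E = (0.0000, 29.200). The virtual corner opposite P is at (44.300, 29.200). Since A1 is tangent to WR there, BR ⟂ WR and A1 meets CE tangentially, so BC is at right angles to CE, with radius 7.6, so the center B sits 7.6 in from both sides at B = (36.700, 21.600). That places the tangent points at R = (44.300, 21.600) on WR and C = (36.700, 29.200) on CE. So C.x = 36.700.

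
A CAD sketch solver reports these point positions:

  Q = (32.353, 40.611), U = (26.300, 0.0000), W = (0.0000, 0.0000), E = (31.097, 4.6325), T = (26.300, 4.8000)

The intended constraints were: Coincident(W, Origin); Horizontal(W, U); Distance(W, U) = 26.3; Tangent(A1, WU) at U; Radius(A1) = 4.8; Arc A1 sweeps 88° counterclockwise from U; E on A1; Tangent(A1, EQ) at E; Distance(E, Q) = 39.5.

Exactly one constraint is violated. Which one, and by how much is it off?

Distance(E, Q) = 39.5 — off by 3.50.

W = (0.00, 0.00) ✓; W.y = 0.00, U.y = 0.00 ✓; |WU| = 26.30 ✓; ∠(TU, UW) = 90.00° ✓; |TU| = 4.800 ✓; bearing(T→E) − bearing(T→U) = 88.00° ✓; |TE| = 4.800 ✓; ∠(TE, EQ) = 90.00° ✓; |EQ| = 36.00 ✗.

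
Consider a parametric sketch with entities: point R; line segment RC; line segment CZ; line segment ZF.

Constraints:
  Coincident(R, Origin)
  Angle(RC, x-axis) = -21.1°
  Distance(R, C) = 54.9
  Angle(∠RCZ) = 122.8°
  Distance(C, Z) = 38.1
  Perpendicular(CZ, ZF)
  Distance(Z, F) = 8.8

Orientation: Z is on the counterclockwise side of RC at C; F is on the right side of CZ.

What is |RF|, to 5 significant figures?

87.301

R is at the origin; RC runs at -21.1° with length 54.9, so C = 54.9·(cos -21.1°, sin -21.1°) = (51.219, -19.764). ∠RCZ = 122.8°, so CZ runs at -21.1° + (180° − 122.8°) = 36.100° from the x-axis; with |CZ| = 38.1, Z = C + 38.1·(cos 36.100°, sin 36.100°) = (82.004, 2.6846). CZ is perpendicular to ZF; with |ZF| = 8.8 on the right of CZ, F = Z + 8.8·(0.58920, -0.80799) = (87.188, -4.4258). Then |RF| = |F − R| = 87.301.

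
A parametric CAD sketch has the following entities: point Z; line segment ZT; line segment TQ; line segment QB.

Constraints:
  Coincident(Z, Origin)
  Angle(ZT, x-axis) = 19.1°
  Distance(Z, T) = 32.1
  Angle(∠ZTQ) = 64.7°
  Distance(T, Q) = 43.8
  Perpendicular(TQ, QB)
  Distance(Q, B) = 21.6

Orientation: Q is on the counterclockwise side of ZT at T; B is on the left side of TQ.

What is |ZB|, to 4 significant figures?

30.98

∠ZTQ = 64.7°, so TQ runs at 19.1° + (180° − 64.7°) = 134.4° from the x-axis; with |TQ| = 43.8, Q = T + 43.8·(cos 134.4°, sin 134.4°) = (-0.3124, 41.80). TQ is perpendicular to QB; with |QB| = 21.6 on the left of TQ, B = Q + 21.6·(-0.7145, -0.6997) = (-15.75, 26.68). Then |ZB| = |B − Z| = 30.98.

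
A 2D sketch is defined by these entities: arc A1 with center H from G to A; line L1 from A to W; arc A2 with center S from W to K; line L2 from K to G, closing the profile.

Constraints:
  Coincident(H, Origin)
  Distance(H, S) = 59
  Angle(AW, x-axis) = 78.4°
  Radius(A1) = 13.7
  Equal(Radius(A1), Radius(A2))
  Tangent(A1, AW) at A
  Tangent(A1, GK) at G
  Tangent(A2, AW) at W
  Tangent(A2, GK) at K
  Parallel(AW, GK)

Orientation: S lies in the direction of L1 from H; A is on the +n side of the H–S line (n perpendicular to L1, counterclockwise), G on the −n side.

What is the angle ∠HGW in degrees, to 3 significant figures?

65.1°

The slot axis is L1's direction at 78.4°, so u = (cos 78.4°, sin 78.4°) = (0.201, 0.980) and n = (−sin 78.4°, cos 78.4°) = (-0.980, 0.201). H is at the origin and S lies 59.0 along u from H, so S = 59.0·u = (11.9, 57.8). Tangency of A1 to both parallel lines with radius 13.7 puts A and G at H ± 13.7·n: A = (-13.4, 2.75), G = (13.4, -2.75). Equal radii place W and K the same way about S: W = S + 13.7·n = (-1.56, 60.5), K = S − 13.7·n = (25.3, 55.0). Then cos ∠HGW = GH·GW / (|GH||GW|), giving 65.1°.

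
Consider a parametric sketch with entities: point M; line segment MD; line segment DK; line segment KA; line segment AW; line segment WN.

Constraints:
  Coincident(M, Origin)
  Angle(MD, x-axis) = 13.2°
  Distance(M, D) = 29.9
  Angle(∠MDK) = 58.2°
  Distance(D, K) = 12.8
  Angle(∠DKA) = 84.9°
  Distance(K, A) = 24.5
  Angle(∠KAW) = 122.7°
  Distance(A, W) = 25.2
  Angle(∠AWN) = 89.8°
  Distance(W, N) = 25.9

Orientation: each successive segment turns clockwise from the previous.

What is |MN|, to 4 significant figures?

41.27

M is at the origin; MD runs at 13.2° with length 29.9, so D = (29.11, 6.828). ∠MDK = 58.2° gives DK at -108.6° from the x-axis; with |DK| = 12.8, K = (25.03, -5.304). ∠DKA = 84.9° gives KA at 156.3° from the x-axis; with |KA| = 24.5, A = (2.594, 4.544). ∠KAW = 122.7° gives AW at 99.00° from the x-axis; with |AW| = 25.2, W = (-1.349, 29.43). ∠AWN = 89.8° gives WN at 8.800° from the x-axis; with |WN| = 25.9, N = (24.25, 33.40). Then |MN| = |N − M| = 41.27.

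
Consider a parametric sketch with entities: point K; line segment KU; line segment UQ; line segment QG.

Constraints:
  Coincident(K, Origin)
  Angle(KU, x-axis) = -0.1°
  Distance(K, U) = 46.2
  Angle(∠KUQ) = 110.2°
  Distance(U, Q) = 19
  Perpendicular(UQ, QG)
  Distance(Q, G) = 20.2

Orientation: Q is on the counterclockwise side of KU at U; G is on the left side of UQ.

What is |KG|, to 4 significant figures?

41.93

K is at the origin; KU runs at -0.1° with length 46.2, so U = 46.2·(cos -0.1°, sin -0.1°) = (46.20, -0.08063). ∠KUQ = 110.2°, so UQ runs at -0.1° + (180° − 110.2°) = 69.70° from the x-axis; with |UQ| = 19.0, Q = U + 19.0·(cos 69.70°, sin 69.70°) = (52.79, 17.74). UQ is perpendicular to QG; with |QG| = 20.2 on the left of UQ, G = Q + 20.2·(-0.9379, 0.3469) = (33.85, 24.75). Then |KG| = |G − K| = 41.93.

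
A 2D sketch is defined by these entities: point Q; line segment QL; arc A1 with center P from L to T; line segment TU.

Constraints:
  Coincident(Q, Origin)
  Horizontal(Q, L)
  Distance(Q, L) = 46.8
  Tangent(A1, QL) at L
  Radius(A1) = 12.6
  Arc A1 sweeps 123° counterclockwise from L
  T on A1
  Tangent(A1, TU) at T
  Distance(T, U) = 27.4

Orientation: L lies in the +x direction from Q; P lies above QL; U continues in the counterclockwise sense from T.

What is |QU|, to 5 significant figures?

60.024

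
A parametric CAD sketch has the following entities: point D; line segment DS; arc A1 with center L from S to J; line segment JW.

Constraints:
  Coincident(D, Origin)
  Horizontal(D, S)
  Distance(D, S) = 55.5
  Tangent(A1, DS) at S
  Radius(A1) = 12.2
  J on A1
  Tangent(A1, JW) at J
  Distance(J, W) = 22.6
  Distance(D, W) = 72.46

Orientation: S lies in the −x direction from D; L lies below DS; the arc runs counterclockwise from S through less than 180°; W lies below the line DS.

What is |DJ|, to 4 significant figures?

69.02

D is at the origin; D and S share the same y with |DS| = 55.5 and S on the −x side, so S = (-55.50, 0.000). Tangency of A1 to DS means the radius LS is perpendicular to DS, so L = S + (0, -12.2) = (-55.50, -12.20). Since LJ ⟂ JW (tangency), |LW| = √(12.2² + 22.6²) = 25.68 regardless of where J sits on A1. So W lies on both circle(D, 72.46) and circle(L, 25.68); the below-DS intersection is W = (-62.33, -36.96). J is the foot of the tangent from W: J = (-67.39, -14.93).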